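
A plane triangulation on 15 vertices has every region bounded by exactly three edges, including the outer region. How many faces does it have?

26

In a plane triangulation 3F = 2E and V − E + F = 2, so F = 2V − 4 = 2·15 − 4 = 26.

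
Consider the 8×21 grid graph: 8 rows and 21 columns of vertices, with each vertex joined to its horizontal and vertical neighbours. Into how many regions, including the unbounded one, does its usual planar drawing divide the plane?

141

The grid has V = 8·21 = 168 vertices and E = 8·20 + 21·7 = 307 edges.
F = 2 − V + E = 2 − 168 + 307 = 141.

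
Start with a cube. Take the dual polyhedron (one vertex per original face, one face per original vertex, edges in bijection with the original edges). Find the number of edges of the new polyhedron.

12

The base solid has V = 8, E = 12, F = 6.
The dual swaps V and F and preserves E: V′ = F = 6, E′ = E = 12, F′ = V = 8.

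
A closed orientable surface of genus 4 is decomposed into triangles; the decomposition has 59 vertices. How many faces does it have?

χ = 2 − 2·4 = -6, and every face is a triangle so 3F = 2E.
V − E + F = -6 with E = 3F/2 gives 59 − (3/2 − 1)·F = -6, so F = 130 and E = 195.

130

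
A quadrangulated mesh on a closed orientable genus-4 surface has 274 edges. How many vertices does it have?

131

χ = 2 − 2·4 = -6, and every face is a square so 4F = 2E.
F = 2E/4 = 137. Then V = -6 + E − F = -6 + 274 − 137 = 131.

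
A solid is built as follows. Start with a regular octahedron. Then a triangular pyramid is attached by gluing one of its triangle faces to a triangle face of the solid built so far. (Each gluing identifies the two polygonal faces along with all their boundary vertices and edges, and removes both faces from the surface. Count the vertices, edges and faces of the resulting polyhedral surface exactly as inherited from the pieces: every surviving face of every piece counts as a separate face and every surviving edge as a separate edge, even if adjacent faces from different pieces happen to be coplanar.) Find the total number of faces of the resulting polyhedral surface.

A regular octahedron: V=6, E=12, F=8.
Attach a triangular pyramid (V=4, E=6, F=4) along a 3-gon: merge 3 vertices and 3 edges, delete both glued faces → V=7, E=15, F=10.
Check: V − E + F = 7 − 15 + 10 = 2.

10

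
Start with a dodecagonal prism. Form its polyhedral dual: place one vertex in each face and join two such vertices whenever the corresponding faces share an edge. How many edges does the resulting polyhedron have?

36

The base solid has V = 24, E = 36, F = 14.
The dual swaps V and F and preserves E: V′ = F = 14, E′ = E = 36, F′ = V = 24.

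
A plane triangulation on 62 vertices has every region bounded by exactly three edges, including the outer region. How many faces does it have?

120

In a plane triangulation 3F = 2E and V − E + F = 2, so F = 2V − 4 = 2·62 − 4 = 120.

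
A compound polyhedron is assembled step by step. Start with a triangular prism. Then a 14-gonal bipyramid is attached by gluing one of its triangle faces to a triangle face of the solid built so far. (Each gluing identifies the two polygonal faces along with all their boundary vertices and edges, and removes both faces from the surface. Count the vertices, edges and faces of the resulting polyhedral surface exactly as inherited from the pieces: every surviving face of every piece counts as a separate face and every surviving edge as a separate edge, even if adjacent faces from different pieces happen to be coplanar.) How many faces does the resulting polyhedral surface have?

31

A triangular prism: V=6, E=9, F=5.
Attach a 14-gonal bipyramid (V=16, E=42, F=28) along a 3-gon: merge 3 vertices and 3 edges, delete both glued faces → V=19, E=48, F=31.
Check: V − E + F = 19 − 48 + 31 = 2.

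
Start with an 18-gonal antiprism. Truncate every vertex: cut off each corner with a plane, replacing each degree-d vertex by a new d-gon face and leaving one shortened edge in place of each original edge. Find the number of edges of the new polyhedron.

The base solid has V = 36, E = 72, F = 38.
Truncation replaces each original edge-end by a new vertex, so V′ = 2E = 144.
Each original edge survives, and each old vertex of degree d contributes d new edges; summing degrees gives Σd = 2E, so E′ = E + 2E = 3E = 216.
Each original face survives and each original vertex becomes one new face: F′ = F + V = 74.

216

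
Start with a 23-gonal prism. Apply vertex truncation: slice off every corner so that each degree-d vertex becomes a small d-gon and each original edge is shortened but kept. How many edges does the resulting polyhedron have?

207

The base solid has V = 46, E = 69, F = 25.
Truncation replaces each original edge-end by a new vertex, so V′ = 2E = 138.
Each original edge survives, and each old vertex of degree d contributes d new edges; summing degrees gives Σd = 2E, so E′ = E + 2E = 3E = 207.
Each original face survives and each original vertex becomes one new face: F′ = F + V = 71.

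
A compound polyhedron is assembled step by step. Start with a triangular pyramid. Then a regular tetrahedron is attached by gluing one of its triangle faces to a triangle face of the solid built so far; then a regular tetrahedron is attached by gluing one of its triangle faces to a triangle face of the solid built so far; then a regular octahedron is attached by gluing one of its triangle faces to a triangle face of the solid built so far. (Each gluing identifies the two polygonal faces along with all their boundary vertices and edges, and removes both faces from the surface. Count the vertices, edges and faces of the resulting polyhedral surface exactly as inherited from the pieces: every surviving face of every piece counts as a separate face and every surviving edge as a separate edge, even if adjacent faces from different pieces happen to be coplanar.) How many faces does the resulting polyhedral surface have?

14

A triangular pyramid: V=4, E=6, F=4.
Attach a regular tetrahedron (V=4, E=6, F=4) along a 3-gon: merge 3 vertices and 3 edges, delete both glued faces → V=5, E=9, F=6.
Attach a regular tetrahedron (V=4, E=6, F=4) along a 3-gon: merge 3 vertices and 3 edges, delete both glued faces → V=6, E=12, F=8.
Attach a regular octahedron (V=6, E=12, F=8) along a 3-gon: merge 3 vertices and 3 edges, delete both glued faces → V=9, E=21, F=14.
Check: V − E + F = 9 − 21 + 14 = 2.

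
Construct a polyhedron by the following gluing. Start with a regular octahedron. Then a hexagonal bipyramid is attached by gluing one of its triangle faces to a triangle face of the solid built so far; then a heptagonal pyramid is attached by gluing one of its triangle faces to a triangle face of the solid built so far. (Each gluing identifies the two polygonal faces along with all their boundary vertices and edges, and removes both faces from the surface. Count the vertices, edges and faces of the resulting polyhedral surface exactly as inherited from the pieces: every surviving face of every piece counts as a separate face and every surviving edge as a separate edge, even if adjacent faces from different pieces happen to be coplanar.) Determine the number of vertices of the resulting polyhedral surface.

A regular octahedron: V=6, E=12, F=8.
Attach a hexagonal bipyramid (V=8, E=18, F=12) along a 3-gon: merge 3 vertices and 3 edges, delete both glued faces → V=11, E=27, F=18.
Attach a heptagonal pyramid (V=8, E=14, F=8) along a 3-gon: merge 3 vertices and 3 edges, delete both glued faces → V=16, E=38, F=24.
Check: V − E + F = 16 − 38 + 24 = 2.

16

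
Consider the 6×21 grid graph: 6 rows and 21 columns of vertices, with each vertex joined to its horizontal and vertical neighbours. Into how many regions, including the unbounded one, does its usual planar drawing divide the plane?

101

The grid has V = 6·21 = 126 vertices and E = 6·20 + 21·5 = 225 edges.
F = 2 − V + E = 2 − 126 + 225 = 101.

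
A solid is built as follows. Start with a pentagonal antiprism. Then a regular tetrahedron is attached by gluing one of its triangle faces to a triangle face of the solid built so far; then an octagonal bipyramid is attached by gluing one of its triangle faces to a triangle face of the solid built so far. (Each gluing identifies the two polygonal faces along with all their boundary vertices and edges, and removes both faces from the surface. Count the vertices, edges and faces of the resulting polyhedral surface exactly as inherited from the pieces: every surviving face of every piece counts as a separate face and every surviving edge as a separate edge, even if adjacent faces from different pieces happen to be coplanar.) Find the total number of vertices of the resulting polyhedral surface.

A pentagonal antiprism: V=10, E=20, F=12.
Attach a regular tetrahedron (V=4, E=6, F=4) along a 3-gon: merge 3 vertices and 3 edges, delete both glued faces → V=11, E=23, F=14.
Attach an octagonal bipyramid (V=10, E=24, F=16) along a 3-gon: merge 3 vertices and 3 edges, delete both glued faces → V=18, E=44, F=28.
Check: V − E + F = 18 − 44 + 28 = 2.

18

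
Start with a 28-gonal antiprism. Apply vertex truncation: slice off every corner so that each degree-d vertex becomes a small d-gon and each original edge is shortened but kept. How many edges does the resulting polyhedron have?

336

The base solid has V = 56, E = 112, F = 58.
Truncation replaces each original edge-end by a new vertex, so V′ = 2E = 224.
Each original edge survives, and each old vertex of degree d contributes d new edges; summing degrees gives Σd = 2E, so E′ = E + 2E = 3E = 336.
Each original face survives and each original vertex becomes one new face: F′ = F + V = 114.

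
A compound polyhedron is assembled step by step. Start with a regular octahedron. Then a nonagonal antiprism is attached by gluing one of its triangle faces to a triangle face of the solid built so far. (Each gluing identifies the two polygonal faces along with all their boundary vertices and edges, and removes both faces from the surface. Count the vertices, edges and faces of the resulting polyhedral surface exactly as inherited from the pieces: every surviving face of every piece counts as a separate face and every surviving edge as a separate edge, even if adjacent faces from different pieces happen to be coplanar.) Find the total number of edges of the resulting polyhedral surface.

A regular octahedron: V=6, E=12, F=8.
Attach a nonagonal antiprism (V=18, E=36, F=20) along a 3-gon: merge 3 vertices and 3 edges, delete both glued faces → V=21, E=45, F=26.
Check: V − E + F = 21 − 45 + 26 = 2.

45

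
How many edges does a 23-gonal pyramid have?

A pyramid on an n-gon base has one n-gon and n triangles: V = 23 + 1 = 24, E = 2·23 = 46, F = 23 + 1 = 24.

46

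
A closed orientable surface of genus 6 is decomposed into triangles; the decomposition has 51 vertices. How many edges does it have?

183

χ = 2 − 2·6 = -10, and every face is a triangle so 3F = 2E.
V − E + F = -10 with E = 3F/2 gives 51 − (3/2 − 1)·F = -10, so F = 122 and E = 183.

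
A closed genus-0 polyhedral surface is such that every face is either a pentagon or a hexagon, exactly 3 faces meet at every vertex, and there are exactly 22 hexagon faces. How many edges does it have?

Let x be the number of pentagons; then F = 22 + x.
Edge–face incidences: 2E = 6·22 + 5·x = 132 + 5x.
Every vertex has degree 3, so 3V = 2E.
Euler: V − E + F = 2 ⇒ (2E)/3 − E + (22 + x) = 2.
Multiply by 6: 2·(2E) − 3·(2E) + 6·(22 + x) = 12, i.e. 132 + 6x − (132 + 5x) = 12.
Collecting terms: x = 12.
Then 2E = 132 + 5·12 = 192, so E = 96, V = 2E/3 = 64, F = 22 + 12 = 34.

96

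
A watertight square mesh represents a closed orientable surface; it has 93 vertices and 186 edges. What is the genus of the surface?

Every face is a square and each edge borders two faces, so 4F = 2·186, giving F = 93.
χ = V − E + F = 93 − 186 + 93 = 0.
For a closed orientable surface χ = 2 − 2g, so g = (2 − (0))/2 = 1.

1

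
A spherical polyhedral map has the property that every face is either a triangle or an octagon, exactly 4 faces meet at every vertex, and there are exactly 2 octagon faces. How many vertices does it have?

Let x be the number of triangles; then F = 2 + x.
Edge–face incidences: 2E = 8·2 + 3·x = 16 + 3x.
Every vertex has degree 4, so 4V = 2E.
Euler: V − E + F = 2 ⇒ (2E)/4 − E + (2 + x) = 2.
Multiply by 8: 2·(2E) − 4·(2E) + 8·(2 + x) = 16, i.e. 16 + 8x − 2·(16 + 3x) = 16.
Collecting terms: 2x − 16 = 16, so 2x = 32, so x = 16.
Then 2E = 16 + 3·16 = 64, so E = 32, V = 2E/4 = 16, F = 2 + 16 = 18.

16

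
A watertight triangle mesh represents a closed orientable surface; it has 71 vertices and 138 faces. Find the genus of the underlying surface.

Every face is a triangle, so 2E = 3·138 = 414, giving E = 207.
χ = V − E + F = 71 − 207 + 138 = 2.
For a closed orientable surface χ = 2 − 2g, so g = (2 − (2))/2 = 0.

0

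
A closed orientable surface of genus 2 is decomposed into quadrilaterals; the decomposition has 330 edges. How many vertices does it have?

χ = 2 − 2·2 = -2, and every face is a square so 4F = 2E.
F = 2E/4 = 165. Then V = -2 + E − F = -2 + 330 − 165 = 163.

163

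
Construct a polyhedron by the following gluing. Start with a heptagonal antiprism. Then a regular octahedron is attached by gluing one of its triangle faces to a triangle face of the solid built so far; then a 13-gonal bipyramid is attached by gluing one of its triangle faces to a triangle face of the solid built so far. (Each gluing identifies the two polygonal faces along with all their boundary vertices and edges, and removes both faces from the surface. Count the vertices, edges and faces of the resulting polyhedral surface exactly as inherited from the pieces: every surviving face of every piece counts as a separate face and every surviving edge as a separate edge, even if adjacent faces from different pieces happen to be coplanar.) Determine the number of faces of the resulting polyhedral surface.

46

A heptagonal antiprism: V=14, E=28, F=16.
Attach a regular octahedron (V=6, E=12, F=8) along a 3-gon: merge 3 vertices and 3 edges, delete both glued faces → V=17, E=37, F=22.
Attach a 13-gonal bipyramid (V=15, E=39, F=26) along a 3-gon: merge 3 vertices and 3 edges, delete both glued faces → V=29, E=73, F=46.
Check: V − E + F = 29 − 73 + 46 = 2.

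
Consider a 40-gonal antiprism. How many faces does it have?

An antiprism on an n-gon has two n-gon caps and 2n triangles: V = 2·40 = 80, E = 4·40 = 160, F = 2·40 + 2 = 82.

82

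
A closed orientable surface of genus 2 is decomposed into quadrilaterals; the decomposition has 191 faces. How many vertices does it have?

χ = 2 − 2·2 = -2, and every face is a square so 4F = 2E.
E = 4·191/2 = 382. Then V = -2 + E − F = -2 + 382 − 191 = 189.

189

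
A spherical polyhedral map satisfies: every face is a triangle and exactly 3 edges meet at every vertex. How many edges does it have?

6

Each face has 3 edges and each edge borders two faces, so 2E = 3F.
Each vertex has degree 3, so 3V = 2E and hence V = 3F/3.
Euler: V − E + F = 2 ⇒ (3F/3) − (3F/2) + F = 2.
Multiply by 6: (6 − 9 + 6)F = 12, i.e. 3F = 12.
So F = 4, E = 3·4/2 = 6, V = 3·4/3 = 4.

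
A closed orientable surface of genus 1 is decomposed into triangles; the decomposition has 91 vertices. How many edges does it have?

273

χ = 2 − 2·1 = 0, and every face is a triangle so 3F = 2E.
V − E + F = 0 with E = 3F/2 gives 91 − (3/2 − 1)·F = 0, so F = 182 and E = 273.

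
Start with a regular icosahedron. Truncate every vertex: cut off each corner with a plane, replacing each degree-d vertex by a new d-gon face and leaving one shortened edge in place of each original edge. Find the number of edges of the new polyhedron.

The base solid has V = 12, E = 30, F = 20.
Truncation replaces each original edge-end by a new vertex, so V′ = 2E = 60.
Each original edge survives, and each old vertex of degree d contributes d new edges; summing degrees gives Σd = 2E, so E′ = E + 2E = 3E = 90.
Each original face survives and each original vertex becomes one new face: F′ = F + V = 32.

90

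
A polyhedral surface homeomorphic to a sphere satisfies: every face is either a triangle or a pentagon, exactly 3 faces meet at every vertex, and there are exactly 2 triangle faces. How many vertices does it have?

12

Let x be the number of pentagons; then F = 2 + x.
Edge–face incidences: 2E = 3·2 + 5·x = 6 + 5x.
Every vertex has degree 3, so 3V = 2E.
Euler: V − E + F = 2 ⇒ (2E)/3 − E + (2 + x) = 2.
Multiply by 6: 2·(2E) − 3·(2E) + 6·(2 + x) = 12, i.e. 12 + 6x − (6 + 5x) = 12.
Collecting terms: x + 6 = 12, so x = 6.
Then 2E = 6 + 5·6 = 36, so E = 18, V = 2E/3 = 12, F = 2 + 6 = 8.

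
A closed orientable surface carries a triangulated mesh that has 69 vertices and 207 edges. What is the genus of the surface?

1

Every face is a triangle and each edge borders two faces, so 3F = 2·207, giving F = 138.
χ = V − E + F = 69 − 207 + 138 = 0.
For a closed orientable surface χ = 2 − 2g, so g = (2 − (0))/2 = 1.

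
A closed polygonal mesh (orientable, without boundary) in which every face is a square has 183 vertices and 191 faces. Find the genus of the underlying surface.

5

Every face is a square, so 2E = 4·191 = 764, giving E = 382.
χ = V − E + F = 183 − 382 + 191 = -8.
For a closed orientable surface χ = 2 − 2g, so g = (2 − (-8))/2 = 5.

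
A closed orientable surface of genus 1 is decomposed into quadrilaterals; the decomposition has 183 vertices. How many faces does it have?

183

χ = 2 − 2·1 = 0, and every face is a square so 4F = 2E.
V − E + F = 0 with E = 4F/2 gives 183 − (4/2 − 1)·F = 0, so F = 183 and E = 366.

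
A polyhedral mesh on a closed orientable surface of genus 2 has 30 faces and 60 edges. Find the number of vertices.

28

For a closed orientable surface of genus 2, χ = 2 − 2·2 = -2.
V = -2 + E − F = -2 + 60 − 30 = 28.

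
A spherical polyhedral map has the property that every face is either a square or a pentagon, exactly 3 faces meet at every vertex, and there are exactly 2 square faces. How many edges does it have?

24

Let x be the number of pentagons; then F = 2 + x.
Edge–face incidences: 2E = 4·2 + 5·x = 8 + 5x.
Every vertex has degree 3, so 3V = 2E.
Euler: V − E + F = 2 ⇒ (2E)/3 − E + (2 + x) = 2.
Multiply by 6: 2·(2E) − 3·(2E) + 6·(2 + x) = 12, i.e. 12 + 6x − (8 + 5x) = 12.
Collecting terms: x + 4 = 12, so x = 8.
Then 2E = 8 + 5·8 = 48, so E = 24, V = 2E/3 = 16, F = 2 + 8 = 10.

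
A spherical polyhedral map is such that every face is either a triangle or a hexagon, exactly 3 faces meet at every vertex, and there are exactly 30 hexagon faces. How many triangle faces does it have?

Let x be the number of triangles; then F = 30 + x.
Edge–face incidences: 2E = 6·30 + 3·x = 180 + 3x.
Every vertex has degree 3, so 3V = 2E.
Euler: V − E + F = 2 ⇒ (2E)/3 − E + (30 + x) = 2.
Multiply by 6: 2·(2E) − 3·(2E) + 6·(30 + x) = 12, i.e. 180 + 6x − (180 + 3x) = 12.
Collecting terms: 3x = 12, so x = 4.
Then 2E = 180 + 3·4 = 192, so E = 96, V = 2E/3 = 64, F = 30 + 4 = 34.

4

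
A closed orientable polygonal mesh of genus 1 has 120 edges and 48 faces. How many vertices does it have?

For a closed orientable surface of genus 1, χ = 2 − 2·1 = 0.
V = 0 + E − F = 0 + 120 − 48 = 72.

72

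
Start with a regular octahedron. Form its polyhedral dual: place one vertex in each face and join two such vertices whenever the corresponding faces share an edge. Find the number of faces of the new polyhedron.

The base solid has V = 6, E = 12, F = 8.
The dual swaps V and F and preserves E: V′ = F = 8, E′ = E = 12, F′ = V = 6.

6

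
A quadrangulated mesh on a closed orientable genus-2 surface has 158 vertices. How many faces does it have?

χ = 2 − 2·2 = -2, and every face is a square so 4F = 2E.
V − E + F = -2 with E = 4F/2 gives 158 − (4/2 − 1)·F = -2, so F = 160 and E = 320.

160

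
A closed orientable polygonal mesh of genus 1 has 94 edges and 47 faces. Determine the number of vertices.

For a closed orientable surface of genus 1, χ = 2 − 2·1 = 0.
V = 0 + E − F = 0 + 94 − 47 = 47.

47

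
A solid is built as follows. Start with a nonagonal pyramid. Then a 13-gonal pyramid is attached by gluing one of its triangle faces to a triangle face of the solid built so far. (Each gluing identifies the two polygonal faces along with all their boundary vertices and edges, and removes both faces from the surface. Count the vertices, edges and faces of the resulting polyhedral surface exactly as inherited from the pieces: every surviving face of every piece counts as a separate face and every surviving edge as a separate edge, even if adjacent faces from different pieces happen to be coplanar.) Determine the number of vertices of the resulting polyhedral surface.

21

A nonagonal pyramid: V=10, E=18, F=10.
Attach a 13-gonal pyramid (V=14, E=26, F=14) along a 3-gon: merge 3 vertices and 3 edges, delete both glued faces → V=21, E=41, F=22.
Check: V − E + F = 21 − 41 + 22 = 2.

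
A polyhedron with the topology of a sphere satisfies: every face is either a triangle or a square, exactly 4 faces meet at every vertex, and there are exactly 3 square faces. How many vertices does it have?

Let x be the number of triangles; then F = 3 + x.
Edge–face incidences: 2E = 4·3 + 3·x = 12 + 3x.
Every vertex has degree 4, so 4V = 2E.
Euler: V − E + F = 2 ⇒ (2E)/4 − E + (3 + x) = 2.
Multiply by 8: 2·(2E) − 4·(2E) + 8·(3 + x) = 16, i.e. 24 + 8x − 2·(12 + 3x) = 16.
Collecting terms: 2x = 16, so x = 8.
Then 2E = 12 + 3·8 = 36, so E = 18, V = 2E/4 = 9, F = 3 + 8 = 11.

9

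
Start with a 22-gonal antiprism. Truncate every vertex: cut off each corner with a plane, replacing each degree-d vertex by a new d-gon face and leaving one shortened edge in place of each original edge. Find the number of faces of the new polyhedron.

90

The base solid has V = 44, E = 88, F = 46.
Truncation replaces each original edge-end by a new vertex, so V′ = 2E = 176.
Each original edge survives, and each old vertex of degree d contributes d new edges; summing degrees gives Σd = 2E, so E′ = E + 2E = 3E = 264.
Each original face survives and each original vertex becomes one new face: F′ = F + V = 90.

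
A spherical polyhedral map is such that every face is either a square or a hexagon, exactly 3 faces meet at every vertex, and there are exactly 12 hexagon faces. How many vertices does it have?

Let x be the number of squares; then F = 12 + x.
Edge–face incidences: 2E = 6·12 + 4·x = 72 + 4x.
Every vertex has degree 3, so 3V = 2E.
Euler: V − E + F = 2 ⇒ (2E)/3 − E + (12 + x) = 2.
Multiply by 6: 2·(2E) − 3·(2E) + 6·(12 + x) = 12, i.e. 72 + 6x − (72 + 4x) = 12.
Collecting terms: 2x = 12, so x = 6.
Then 2E = 72 + 4·6 = 96, so E = 48, V = 2E/3 = 32, F = 12 + 6 = 18.

32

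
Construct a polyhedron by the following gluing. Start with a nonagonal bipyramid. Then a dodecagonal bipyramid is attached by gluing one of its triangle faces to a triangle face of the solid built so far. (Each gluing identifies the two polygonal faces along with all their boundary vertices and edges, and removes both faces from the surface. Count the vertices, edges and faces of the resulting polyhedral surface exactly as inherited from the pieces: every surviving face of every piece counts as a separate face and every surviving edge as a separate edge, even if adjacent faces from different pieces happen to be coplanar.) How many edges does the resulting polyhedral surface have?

A nonagonal bipyramid: V=11, E=27, F=18.
Attach a dodecagonal bipyramid (V=14, E=36, F=24) along a 3-gon: merge 3 vertices and 3 edges, delete both glued faces → V=22, E=60, F=40.
Check: V − E + F = 22 − 60 + 40 = 2.

60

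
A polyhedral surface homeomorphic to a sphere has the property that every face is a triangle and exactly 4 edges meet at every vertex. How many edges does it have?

Each face has 3 edges and each edge borders two faces, so 2E = 3F.
Each vertex has degree 4, so 4V = 2E and hence V = 3F/4.
Euler: V − E + F = 2 ⇒ (3F/4) − (3F/2) + F = 2.
Multiply by 8: (6 − 12 + 8)F = 16, i.e. 2F = 16.
So F = 8, E = 3·8/2 = 12, V = 3·8/4 = 6.

12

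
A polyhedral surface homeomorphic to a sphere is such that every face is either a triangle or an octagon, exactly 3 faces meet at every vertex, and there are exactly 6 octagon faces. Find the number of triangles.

Let x be the number of triangles; then F = 6 + x.
Edge–face incidences: 2E = 8·6 + 3·x = 48 + 3x.
Every vertex has degree 3, so 3V = 2E.
Euler: V − E + F = 2 ⇒ (2E)/3 − E + (6 + x) = 2.
Multiply by 6: 2·(2E) − 3·(2E) + 6·(6 + x) = 12, i.e. 36 + 6x − (48 + 3x) = 12.
Collecting terms: 3x − 12 = 12, so 3x = 24, so x = 8.
Then 2E = 48 + 3·8 = 72, so E = 36, V = 2E/3 = 24, F = 6 + 8 = 14.

8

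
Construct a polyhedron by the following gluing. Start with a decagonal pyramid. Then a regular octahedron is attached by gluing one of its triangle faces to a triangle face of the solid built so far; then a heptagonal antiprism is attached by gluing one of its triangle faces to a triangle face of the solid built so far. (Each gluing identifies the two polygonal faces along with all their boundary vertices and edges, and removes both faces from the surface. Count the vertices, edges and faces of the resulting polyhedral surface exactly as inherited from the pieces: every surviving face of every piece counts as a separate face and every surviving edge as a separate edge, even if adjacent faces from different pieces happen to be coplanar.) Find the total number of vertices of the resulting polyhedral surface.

25

A decagonal pyramid: V=11, E=20, F=11.
Attach a regular octahedron (V=6, E=12, F=8) along a 3-gon: merge 3 vertices and 3 edges, delete both glued faces → V=14, E=29, F=17.
Attach a heptagonal antiprism (V=14, E=28, F=16) along a 3-gon: merge 3 vertices and 3 edges, delete both glued faces → V=25, E=54, F=31.
Check: V − E + F = 25 − 54 + 31 = 2.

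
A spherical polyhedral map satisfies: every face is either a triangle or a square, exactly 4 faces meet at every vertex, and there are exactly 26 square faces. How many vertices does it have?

32

Let x be the number of triangles; then F = 26 + x.
Edge–face incidences: 2E = 4·26 + 3·x = 104 + 3x.
Every vertex has degree 4, so 4V = 2E.
Euler: V − E + F = 2 ⇒ (2E)/4 − E + (26 + x) = 2.
Multiply by 8: 2·(2E) − 4·(2E) + 8·(26 + x) = 16, i.e. 208 + 8x − 2·(104 + 3x) = 16.
Collecting terms: 2x = 16, so x = 8.
Then 2E = 104 + 3·8 = 128, so E = 64, V = 2E/4 = 32, F = 26 + 8 = 34.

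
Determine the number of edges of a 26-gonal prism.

A prism on an n-gon has two n-gon bases and n rectangular sides: V = 2·26 = 52, E = 3·26 = 78, F = 26 + 2 = 28.

78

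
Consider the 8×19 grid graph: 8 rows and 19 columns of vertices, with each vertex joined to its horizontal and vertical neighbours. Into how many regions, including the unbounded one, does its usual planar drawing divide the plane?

127

The grid has V = 8·19 = 152 vertices and E = 8·18 + 19·7 = 277 edges.
F = 2 − V + E = 2 − 152 + 277 = 127.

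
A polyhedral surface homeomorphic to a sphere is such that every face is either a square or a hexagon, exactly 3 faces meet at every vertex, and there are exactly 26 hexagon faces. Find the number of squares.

6

Let x be the number of squares; then F = 26 + x.
Edge–face incidences: 2E = 6·26 + 4·x = 156 + 4x.
Every vertex has degree 3, so 3V = 2E.
Euler: V − E + F = 2 ⇒ (2E)/3 − E + (26 + x) = 2.
Multiply by 6: 2·(2E) − 3·(2E) + 6·(26 + x) = 12, i.e. 156 + 6x − (156 + 4x) = 12.
Collecting terms: 2x = 12, so x = 6.
Then 2E = 156 + 4·6 = 180, so E = 90, V = 2E/3 = 60, F = 26 + 6 = 32.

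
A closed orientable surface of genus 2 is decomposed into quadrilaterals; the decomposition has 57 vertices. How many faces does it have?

59

χ = 2 − 2·2 = -2, and every face is a square so 4F = 2E.
V − E + F = -2 with E = 4F/2 gives 57 − (4/2 − 1)·F = -2, so F = 59 and E = 118.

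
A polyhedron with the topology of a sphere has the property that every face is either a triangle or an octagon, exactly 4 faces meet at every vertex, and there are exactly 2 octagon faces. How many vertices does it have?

Let x be the number of triangles; then F = 2 + x.
Edge–face incidences: 2E = 8·2 + 3·x = 16 + 3x.
Every vertex has degree 4, so 4V = 2E.
Euler: V − E + F = 2 ⇒ (2E)/4 − E + (2 + x) = 2.
Multiply by 8: 2·(2E) − 4·(2E) + 8·(2 + x) = 16, i.e. 16 + 8x − 2·(16 + 3x) = 16.
Collecting terms: 2x − 16 = 16, so 2x = 32, so x = 16.
Then 2E = 16 + 3·16 = 64, so E = 32, V = 2E/4 = 16, F = 2 + 16 = 18.

16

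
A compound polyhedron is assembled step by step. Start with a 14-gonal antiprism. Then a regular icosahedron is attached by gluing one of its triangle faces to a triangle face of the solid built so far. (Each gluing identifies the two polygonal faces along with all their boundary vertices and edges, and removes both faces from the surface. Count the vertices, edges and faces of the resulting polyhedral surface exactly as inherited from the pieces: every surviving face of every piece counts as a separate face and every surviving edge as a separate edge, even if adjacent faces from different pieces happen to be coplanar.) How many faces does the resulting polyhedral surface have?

48

A 14-gonal antiprism: V=28, E=56, F=30.
Attach a regular icosahedron (V=12, E=30, F=20) along a 3-gon: merge 3 vertices and 3 edges, delete both glued faces → V=37, E=83, F=48.
Check: V − E + F = 37 − 83 + 48 = 2.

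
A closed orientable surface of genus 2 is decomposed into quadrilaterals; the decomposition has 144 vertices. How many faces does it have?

146

χ = 2 − 2·2 = -2, and every face is a square so 4F = 2E.
V − E + F = -2 with E = 4F/2 gives 144 − (4/2 − 1)·F = -2, so F = 146 and E = 292.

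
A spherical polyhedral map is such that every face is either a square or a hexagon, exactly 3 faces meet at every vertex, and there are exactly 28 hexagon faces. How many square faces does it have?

Let x be the number of squares; then F = 28 + x.
Edge–face incidences: 2E = 6·28 + 4·x = 168 + 4x.
Every vertex has degree 3, so 3V = 2E.
Euler: V − E + F = 2 ⇒ (2E)/3 − E + (28 + x) = 2.
Multiply by 6: 2·(2E) − 3·(2E) + 6·(28 + x) = 12, i.e. 168 + 6x − (168 + 4x) = 12.
Collecting terms: 2x = 12, so x = 6.
Then 2E = 168 + 4·6 = 192, so E = 96, V = 2E/3 = 64, F = 28 + 6 = 34.

6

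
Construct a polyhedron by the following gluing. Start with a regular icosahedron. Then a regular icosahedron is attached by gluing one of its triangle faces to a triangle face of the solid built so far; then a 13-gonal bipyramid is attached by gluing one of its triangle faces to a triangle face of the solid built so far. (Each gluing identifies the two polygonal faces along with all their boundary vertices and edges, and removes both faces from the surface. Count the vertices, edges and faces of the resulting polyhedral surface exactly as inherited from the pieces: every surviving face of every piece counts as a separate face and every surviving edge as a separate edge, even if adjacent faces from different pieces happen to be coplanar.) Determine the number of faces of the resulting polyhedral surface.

A regular icosahedron: V=12, E=30, F=20.
Attach a regular icosahedron (V=12, E=30, F=20) along a 3-gon: merge 3 vertices and 3 edges, delete both glued faces → V=21, E=57, F=38.
Attach a 13-gonal bipyramid (V=15, E=39, F=26) along a 3-gon: merge 3 vertices and 3 edges, delete both glued faces → V=33, E=93, F=62.
Check: V − E + F = 33 − 93 + 62 = 2.

62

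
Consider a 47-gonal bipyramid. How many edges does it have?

A bipyramid over an n-gon has 2n triangular faces and n + 2 vertices: V = 47 + 2 = 49, E = 3·47 = 141, F = 2·47 = 94.

141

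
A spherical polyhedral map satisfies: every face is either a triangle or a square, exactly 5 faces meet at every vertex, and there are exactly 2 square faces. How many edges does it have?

40

Let x be the number of triangles; then F = 2 + x.
Edge–face incidences: 2E = 4·2 + 3·x = 8 + 3x.
Every vertex has degree 5, so 5V = 2E.
Euler: V − E + F = 2 ⇒ (2E)/5 − E + (2 + x) = 2.
Multiply by 10: 2·(2E) − 5·(2E) + 10·(2 + x) = 20, i.e. 20 + 10x − 3·(8 + 3x) = 20.
Collecting terms: x − 4 = 20, so x = 24.
Then 2E = 8 + 3·24 = 80, so E = 40, V = 2E/5 = 16, F = 2 + 24 = 26.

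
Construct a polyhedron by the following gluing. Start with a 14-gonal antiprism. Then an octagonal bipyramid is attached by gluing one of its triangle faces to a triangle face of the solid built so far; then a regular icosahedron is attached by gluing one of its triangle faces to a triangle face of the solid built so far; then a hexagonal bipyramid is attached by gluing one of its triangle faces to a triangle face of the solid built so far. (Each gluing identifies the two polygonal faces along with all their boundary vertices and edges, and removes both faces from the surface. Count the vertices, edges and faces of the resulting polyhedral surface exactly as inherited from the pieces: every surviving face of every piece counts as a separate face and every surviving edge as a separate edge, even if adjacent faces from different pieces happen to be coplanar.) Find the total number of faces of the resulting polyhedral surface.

72

A 14-gonal antiprism: V=28, E=56, F=30.
Attach an octagonal bipyramid (V=10, E=24, F=16) along a 3-gon: merge 3 vertices and 3 edges, delete both glued faces → V=35, E=77, F=44.
Attach a regular icosahedron (V=12, E=30, F=20) along a 3-gon: merge 3 vertices and 3 edges, delete both glued faces → V=44, E=104, F=62.
Attach a hexagonal bipyramid (V=8, E=18, F=12) along a 3-gon: merge 3 vertices and 3 edges, delete both glued faces → V=49, E=119, F=72.
Check: V − E + F = 49 − 119 + 72 = 2.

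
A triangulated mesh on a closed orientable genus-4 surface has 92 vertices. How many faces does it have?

χ = 2 − 2·4 = -6, and every face is a triangle so 3F = 2E.
V − E + F = -6 with E = 3F/2 gives 92 − (3/2 − 1)·F = -6, so F = 196 and E = 294.

196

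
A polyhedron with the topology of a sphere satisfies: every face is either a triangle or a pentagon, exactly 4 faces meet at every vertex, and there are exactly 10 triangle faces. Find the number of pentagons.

Let x be the number of pentagons; then F = 10 + x.
Edge–face incidences: 2E = 3·10 + 5·x = 30 + 5x.
Every vertex has degree 4, so 4V = 2E.
Euler: V − E + F = 2 ⇒ (2E)/4 − E + (10 + x) = 2.
Multiply by 8: 2·(2E) − 4·(2E) + 8·(10 + x) = 16, i.e. 80 + 8x − 2·(30 + 5x) = 16.
Collecting terms: −2x + 20 = 16, so −2x = −4, so x = 2.
Then 2E = 30 + 5·2 = 40, so E = 20, V = 2E/4 = 10, F = 10 + 2 = 12.

2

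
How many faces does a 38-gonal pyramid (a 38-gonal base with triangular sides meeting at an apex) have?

A pyramid on an n-gon base has one n-gon and n triangles: V = 38 + 1 = 39, E = 2·38 = 76, F = 38 + 1 = 39.
Check: V − E + F = 39 − 76 + 39 = 2.

39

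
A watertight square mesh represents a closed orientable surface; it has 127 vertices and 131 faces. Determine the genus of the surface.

3

Every face is a square, so 2E = 4·131 = 524, giving E = 262.
χ = V − E + F = 127 − 262 + 131 = -4.
For a closed orientable surface χ = 2 − 2g, so g = (2 − (-4))/2 = 3.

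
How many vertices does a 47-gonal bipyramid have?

49

A bipyramid over an n-gon has 2n triangular faces and n + 2 vertices: V = 47 + 2 = 49, E = 3·47 = 141, F = 2·47 = 94.
Check: V − E + F = 49 − 141 + 94 = 2.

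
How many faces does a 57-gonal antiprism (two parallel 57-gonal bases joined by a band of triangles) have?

An antiprism on an n-gon has two n-gon caps and 2n triangles: V = 2·57 = 114, E = 4·57 = 228, F = 2·57 + 2 = 116.

116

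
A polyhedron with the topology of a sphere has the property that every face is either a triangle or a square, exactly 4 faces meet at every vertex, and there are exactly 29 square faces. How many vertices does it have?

Let x be the number of triangles; then F = 29 + x.
Edge–face incidences: 2E = 4·29 + 3·x = 116 + 3x.
Every vertex has degree 4, so 4V = 2E.
Euler: V − E + F = 2 ⇒ (2E)/4 − E + (29 + x) = 2.
Multiply by 8: 2·(2E) − 4·(2E) + 8·(29 + x) = 16, i.e. 232 + 8x − 2·(116 + 3x) = 16.
Collecting terms: 2x = 16, so x = 8.
Then 2E = 116 + 3·8 = 140, so E = 70, V = 2E/4 = 35, F = 29 + 8 = 37.

35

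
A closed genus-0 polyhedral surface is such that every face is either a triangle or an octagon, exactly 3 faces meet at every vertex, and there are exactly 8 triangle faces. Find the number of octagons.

Let x be the number of octagons; then F = 8 + x.
Edge–face incidences: 2E = 3·8 + 8·x = 24 + 8x.
Every vertex has degree 3, so 3V = 2E.
Euler: V − E + F = 2 ⇒ (2E)/3 − E + (8 + x) = 2.
Multiply by 6: 2·(2E) − 3·(2E) + 6·(8 + x) = 12, i.e. 48 + 6x − (24 + 8x) = 12.
Collecting terms: −2x + 24 = 12, so −2x = −12, so x = 6.
Then 2E = 24 + 8·6 = 72, so E = 36, V = 2E/3 = 24, F = 8 + 6 = 14.

6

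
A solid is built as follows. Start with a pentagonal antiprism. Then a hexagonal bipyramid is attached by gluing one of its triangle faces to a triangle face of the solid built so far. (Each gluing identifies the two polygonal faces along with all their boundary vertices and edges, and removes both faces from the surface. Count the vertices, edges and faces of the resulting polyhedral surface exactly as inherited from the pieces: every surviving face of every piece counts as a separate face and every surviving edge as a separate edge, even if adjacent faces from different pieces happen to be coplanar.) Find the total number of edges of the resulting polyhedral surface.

A pentagonal antiprism: V=10, E=20, F=12.
Attach a hexagonal bipyramid (V=8, E=18, F=12) along a 3-gon: merge 3 vertices and 3 edges, delete both glued faces → V=15, E=35, F=22.
Check: V − E + F = 15 − 35 + 22 = 2.

35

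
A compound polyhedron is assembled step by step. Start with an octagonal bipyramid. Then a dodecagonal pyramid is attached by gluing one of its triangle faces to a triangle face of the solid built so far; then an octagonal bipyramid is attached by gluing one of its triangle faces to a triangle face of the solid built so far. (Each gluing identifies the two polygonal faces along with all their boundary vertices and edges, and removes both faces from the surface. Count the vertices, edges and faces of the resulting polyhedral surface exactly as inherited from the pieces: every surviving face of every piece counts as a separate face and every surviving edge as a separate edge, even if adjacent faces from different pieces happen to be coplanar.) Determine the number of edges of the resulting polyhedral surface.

66

An octagonal bipyramid: V=10, E=24, F=16.
Attach a dodecagonal pyramid (V=13, E=24, F=13) along a 3-gon: merge 3 vertices and 3 edges, delete both glued faces → V=20, E=45, F=27.
Attach an octagonal bipyramid (V=10, E=24, F=16) along a 3-gon: merge 3 vertices and 3 edges, delete both glued faces → V=27, E=66, F=41.
Check: V − E + F = 27 − 66 + 41 = 2.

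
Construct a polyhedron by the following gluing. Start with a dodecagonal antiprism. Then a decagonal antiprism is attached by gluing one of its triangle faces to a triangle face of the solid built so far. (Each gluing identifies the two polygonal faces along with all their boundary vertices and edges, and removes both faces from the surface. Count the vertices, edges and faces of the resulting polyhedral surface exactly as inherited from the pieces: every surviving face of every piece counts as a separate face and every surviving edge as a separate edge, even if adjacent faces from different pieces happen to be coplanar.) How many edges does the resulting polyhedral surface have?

A dodecagonal antiprism: V=24, E=48, F=26.
Attach a decagonal antiprism (V=20, E=40, F=22) along a 3-gon: merge 3 vertices and 3 edges, delete both glued faces → V=41, E=85, F=46.
Check: V − E + F = 41 − 85 + 46 = 2.

85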